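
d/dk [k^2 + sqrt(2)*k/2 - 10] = 2*k + sqrt(2)/2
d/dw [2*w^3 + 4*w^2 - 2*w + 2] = 6*w^2 + 8*w - 2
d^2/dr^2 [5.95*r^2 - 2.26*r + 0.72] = 11.9000000000000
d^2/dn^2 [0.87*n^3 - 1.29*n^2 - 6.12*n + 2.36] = 5.22*n - 2.58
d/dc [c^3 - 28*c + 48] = 3*c^2 - 28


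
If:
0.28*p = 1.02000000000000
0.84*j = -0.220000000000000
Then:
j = -0.26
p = 3.64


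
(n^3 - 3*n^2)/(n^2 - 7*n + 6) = n^2*(n - 3)/(n^2 - 7*n + 6)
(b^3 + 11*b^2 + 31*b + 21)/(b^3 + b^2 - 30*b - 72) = (b^2 + 8*b + 7)/(b^2 - 2*b - 24)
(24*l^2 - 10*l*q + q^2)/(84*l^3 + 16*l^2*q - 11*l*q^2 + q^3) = (-4*l + q)/(-14*l^2 - 5*l*q + q^2)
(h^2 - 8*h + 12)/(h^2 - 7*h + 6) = (h - 2)/(h - 1)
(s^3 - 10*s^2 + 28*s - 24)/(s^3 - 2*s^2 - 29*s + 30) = (s^2 - 4*s + 4)/(s^2 + 4*s - 5)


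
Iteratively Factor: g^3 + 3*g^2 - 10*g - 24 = (g + 4)*(g^2 - g - 6) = (g - 3)*(g + 4)*(g + 2)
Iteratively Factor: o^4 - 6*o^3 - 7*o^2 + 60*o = (o + 3)*(o^3 - 9*o^2 + 20*o) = (o - 4)*(o + 3)*(o^2 - 5*o) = (o - 5)*(o - 4)*(o + 3)*(o)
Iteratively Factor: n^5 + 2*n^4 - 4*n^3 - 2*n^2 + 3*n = (n - 1)*(n^4 + 3*n^3 - n^2 - 3*n) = (n - 1)^2*(n^3 + 4*n^2 + 3*n) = (n - 1)^2*(n + 1)*(n^2 + 3*n) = n*(n - 1)^2*(n + 1)*(n + 3)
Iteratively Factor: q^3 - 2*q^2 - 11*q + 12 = (q - 1)*(q^2 - q - 12) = (q - 4)*(q - 1)*(q + 3)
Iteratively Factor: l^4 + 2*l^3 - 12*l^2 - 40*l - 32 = (l + 2)*(l^3 - 12*l - 16) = (l + 2)^2*(l^2 - 2*l - 8) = (l - 4)*(l + 2)^2*(l + 2)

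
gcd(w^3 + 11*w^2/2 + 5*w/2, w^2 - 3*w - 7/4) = w + 1/2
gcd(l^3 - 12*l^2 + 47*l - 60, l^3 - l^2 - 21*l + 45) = l - 3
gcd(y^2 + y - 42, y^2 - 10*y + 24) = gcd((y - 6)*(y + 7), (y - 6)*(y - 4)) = y - 6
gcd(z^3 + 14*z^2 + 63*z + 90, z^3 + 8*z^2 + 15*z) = z^2 + 8*z + 15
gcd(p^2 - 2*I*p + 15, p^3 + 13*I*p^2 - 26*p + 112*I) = 1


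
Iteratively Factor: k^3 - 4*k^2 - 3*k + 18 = (k - 3)*(k^2 - k - 6) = (k - 3)^2*(k + 2)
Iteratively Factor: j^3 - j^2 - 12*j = (j + 3)*(j^2 - 4*j) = j*(j + 3)*(j - 4)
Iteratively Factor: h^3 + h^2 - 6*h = (h)*(h^2 + h - 6) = h*(h - 2)*(h + 3)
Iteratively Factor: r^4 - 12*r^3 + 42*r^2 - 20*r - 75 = (r - 5)*(r^3 - 7*r^2 + 7*r + 15) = (r - 5)^2*(r^2 - 2*r - 3) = (r - 5)^2*(r - 3)*(r + 1)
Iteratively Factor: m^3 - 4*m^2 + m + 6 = (m + 1)*(m^2 - 5*m + 6) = (m - 3)*(m + 1)*(m - 2)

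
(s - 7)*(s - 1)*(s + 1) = s^3 - 7*s^2 - s + 7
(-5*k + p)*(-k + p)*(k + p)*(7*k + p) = 35*k^4 - 2*k^3*p - 36*k^2*p^2 + 2*k*p^3 + p^4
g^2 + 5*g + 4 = (g + 1)*(g + 4)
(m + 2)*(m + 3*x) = m^2 + 3*m*x + 2*m + 6*x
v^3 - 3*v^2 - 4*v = v*(v - 4)*(v + 1)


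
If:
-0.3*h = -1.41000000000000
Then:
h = 4.70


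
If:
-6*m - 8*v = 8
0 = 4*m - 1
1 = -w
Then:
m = 1/4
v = -19/16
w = -1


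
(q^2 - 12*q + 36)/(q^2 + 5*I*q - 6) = (q^2 - 12*q + 36)/(q^2 + 5*I*q - 6)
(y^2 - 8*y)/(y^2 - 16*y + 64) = y/(y - 8)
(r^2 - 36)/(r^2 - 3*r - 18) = (r + 6)/(r + 3)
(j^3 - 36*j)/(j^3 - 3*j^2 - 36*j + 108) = j/(j - 3)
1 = 1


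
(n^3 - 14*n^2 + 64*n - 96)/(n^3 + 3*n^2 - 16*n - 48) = (n^2 - 10*n + 24)/(n^2 + 7*n + 12)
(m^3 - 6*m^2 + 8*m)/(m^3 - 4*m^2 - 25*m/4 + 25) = 4*m*(m - 2)/(4*m^2 - 25)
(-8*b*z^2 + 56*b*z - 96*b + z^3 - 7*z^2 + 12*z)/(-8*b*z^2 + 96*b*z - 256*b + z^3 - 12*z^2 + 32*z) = (z - 3)/(z - 8)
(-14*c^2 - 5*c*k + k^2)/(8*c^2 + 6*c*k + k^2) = (-7*c + k)/(4*c + k)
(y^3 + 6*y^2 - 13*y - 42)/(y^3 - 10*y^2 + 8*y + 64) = (y^2 + 4*y - 21)/(y^2 - 12*y + 32)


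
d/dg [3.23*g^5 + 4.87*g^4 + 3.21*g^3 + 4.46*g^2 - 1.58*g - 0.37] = 16.15*g^4 + 19.48*g^3 + 9.63*g^2 + 8.92*g - 1.58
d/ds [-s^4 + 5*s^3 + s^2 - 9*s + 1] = -4*s^3 + 15*s^2 + 2*s - 9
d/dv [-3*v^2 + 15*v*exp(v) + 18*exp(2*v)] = 15*v*exp(v) - 6*v + 36*exp(2*v) + 15*exp(v)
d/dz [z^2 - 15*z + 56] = 2*z - 15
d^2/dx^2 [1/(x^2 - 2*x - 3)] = 2*(x^2 - 2*x - 4*(x - 1)^2 - 3)/(-x^2 + 2*x + 3)^3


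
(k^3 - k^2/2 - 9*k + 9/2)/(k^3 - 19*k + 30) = (2*k^2 + 5*k - 3)/(2*(k^2 + 3*k - 10))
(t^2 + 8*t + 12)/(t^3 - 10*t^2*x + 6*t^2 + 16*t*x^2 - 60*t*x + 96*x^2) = (t + 2)/(t^2 - 10*t*x + 16*x^2)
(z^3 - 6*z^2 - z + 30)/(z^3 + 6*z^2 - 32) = (z^3 - 6*z^2 - z + 30)/(z^3 + 6*z^2 - 32)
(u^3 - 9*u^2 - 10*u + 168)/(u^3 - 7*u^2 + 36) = (u^2 - 3*u - 28)/(u^2 - u - 6)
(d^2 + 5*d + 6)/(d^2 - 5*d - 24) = (d + 2)/(d - 8)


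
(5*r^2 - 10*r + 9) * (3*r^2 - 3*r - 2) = 15*r^4 - 45*r^3 + 47*r^2 - 7*r - 18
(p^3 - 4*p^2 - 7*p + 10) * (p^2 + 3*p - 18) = p^5 - p^4 - 37*p^3 + 61*p^2 + 156*p - 180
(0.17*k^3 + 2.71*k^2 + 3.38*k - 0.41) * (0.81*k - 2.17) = 0.1377*k^4 + 1.8262*k^3 - 3.1429*k^2 - 7.6667*k + 0.8897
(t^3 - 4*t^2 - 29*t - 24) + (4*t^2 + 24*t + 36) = t^3 - 5*t + 12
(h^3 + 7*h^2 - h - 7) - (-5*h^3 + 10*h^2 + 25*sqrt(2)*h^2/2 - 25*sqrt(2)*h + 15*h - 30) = 6*h^3 - 25*sqrt(2)*h^2/2 - 3*h^2 - 16*h + 25*sqrt(2)*h + 23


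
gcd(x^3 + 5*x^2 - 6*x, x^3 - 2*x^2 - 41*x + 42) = x^2 + 5*x - 6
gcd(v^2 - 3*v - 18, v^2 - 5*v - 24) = v + 3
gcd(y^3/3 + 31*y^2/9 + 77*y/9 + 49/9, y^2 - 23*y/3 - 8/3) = 1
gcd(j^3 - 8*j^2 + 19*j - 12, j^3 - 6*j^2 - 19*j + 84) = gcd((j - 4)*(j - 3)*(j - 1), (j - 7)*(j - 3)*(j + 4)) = j - 3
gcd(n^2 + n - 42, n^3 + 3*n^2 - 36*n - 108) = n - 6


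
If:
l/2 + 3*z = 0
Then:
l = -6*z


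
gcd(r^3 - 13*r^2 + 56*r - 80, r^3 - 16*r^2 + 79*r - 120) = r - 5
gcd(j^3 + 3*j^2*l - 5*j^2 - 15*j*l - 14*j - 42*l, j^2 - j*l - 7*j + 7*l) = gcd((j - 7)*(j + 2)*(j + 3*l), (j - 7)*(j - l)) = j - 7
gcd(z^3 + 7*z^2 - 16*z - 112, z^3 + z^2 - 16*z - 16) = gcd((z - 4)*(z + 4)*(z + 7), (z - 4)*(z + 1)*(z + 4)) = z^2 - 16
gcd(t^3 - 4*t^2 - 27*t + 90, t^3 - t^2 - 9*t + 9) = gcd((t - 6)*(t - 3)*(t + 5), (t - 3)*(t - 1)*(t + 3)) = t - 3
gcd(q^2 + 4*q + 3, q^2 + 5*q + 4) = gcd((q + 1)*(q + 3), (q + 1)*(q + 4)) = q + 1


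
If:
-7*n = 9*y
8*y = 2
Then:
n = -9/28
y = 1/4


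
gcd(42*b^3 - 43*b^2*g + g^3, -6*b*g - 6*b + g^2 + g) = 6*b - g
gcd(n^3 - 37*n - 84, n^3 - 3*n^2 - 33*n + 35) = n - 7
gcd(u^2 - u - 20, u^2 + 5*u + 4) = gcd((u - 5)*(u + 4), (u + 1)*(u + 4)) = u + 4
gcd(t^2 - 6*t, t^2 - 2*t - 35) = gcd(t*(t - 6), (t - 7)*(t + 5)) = 1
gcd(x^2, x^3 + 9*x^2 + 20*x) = x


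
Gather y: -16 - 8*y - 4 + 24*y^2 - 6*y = 24*y^2 - 14*y - 20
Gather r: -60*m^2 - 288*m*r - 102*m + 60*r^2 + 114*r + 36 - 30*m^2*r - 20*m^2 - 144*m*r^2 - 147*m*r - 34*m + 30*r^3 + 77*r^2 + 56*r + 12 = -80*m^2 - 136*m + 30*r^3 + r^2*(137 - 144*m) + r*(-30*m^2 - 435*m + 170) + 48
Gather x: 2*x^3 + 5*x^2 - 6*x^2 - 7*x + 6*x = 2*x^3 - x^2 - x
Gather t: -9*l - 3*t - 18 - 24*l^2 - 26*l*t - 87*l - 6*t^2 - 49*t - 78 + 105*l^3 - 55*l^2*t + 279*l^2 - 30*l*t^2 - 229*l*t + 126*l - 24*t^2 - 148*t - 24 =105*l^3 + 255*l^2 + 30*l + t^2*(-30*l - 30) + t*(-55*l^2 - 255*l - 200) - 120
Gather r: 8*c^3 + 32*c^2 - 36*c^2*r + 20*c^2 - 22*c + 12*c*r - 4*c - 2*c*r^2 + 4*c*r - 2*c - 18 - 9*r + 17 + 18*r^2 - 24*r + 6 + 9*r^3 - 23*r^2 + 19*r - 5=8*c^3 + 52*c^2 - 28*c + 9*r^3 + r^2*(-2*c - 5) + r*(-36*c^2 + 16*c - 14)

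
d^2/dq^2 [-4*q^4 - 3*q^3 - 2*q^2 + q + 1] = -48*q^2 - 18*q - 4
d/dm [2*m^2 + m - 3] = 4*m + 1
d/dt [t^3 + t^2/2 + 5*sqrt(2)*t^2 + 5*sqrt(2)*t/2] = 3*t^2 + t + 10*sqrt(2)*t + 5*sqrt(2)/2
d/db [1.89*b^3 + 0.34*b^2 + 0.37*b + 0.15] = 5.67*b^2 + 0.68*b + 0.37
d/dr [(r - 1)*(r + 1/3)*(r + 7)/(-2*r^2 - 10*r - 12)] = (-3*r^4 - 30*r^3 - 164*r^2 - 242*r + 55)/(6*(r^4 + 10*r^3 + 37*r^2 + 60*r + 36))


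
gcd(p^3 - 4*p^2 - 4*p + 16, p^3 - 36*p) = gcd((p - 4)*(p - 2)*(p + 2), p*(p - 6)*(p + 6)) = 1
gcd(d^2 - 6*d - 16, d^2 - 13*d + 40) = d - 8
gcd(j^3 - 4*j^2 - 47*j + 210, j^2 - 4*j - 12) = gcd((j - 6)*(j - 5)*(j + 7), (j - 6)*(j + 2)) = j - 6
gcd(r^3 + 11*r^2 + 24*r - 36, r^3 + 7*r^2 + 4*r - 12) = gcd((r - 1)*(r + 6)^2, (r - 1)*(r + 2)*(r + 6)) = r^2 + 5*r - 6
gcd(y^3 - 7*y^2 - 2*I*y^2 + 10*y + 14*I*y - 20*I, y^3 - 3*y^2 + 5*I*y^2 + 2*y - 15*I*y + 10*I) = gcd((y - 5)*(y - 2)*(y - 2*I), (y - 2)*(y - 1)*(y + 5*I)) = y - 2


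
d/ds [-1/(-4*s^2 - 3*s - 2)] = (-8*s - 3)/(4*s^2 + 3*s + 2)^2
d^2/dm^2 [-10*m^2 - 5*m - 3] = -20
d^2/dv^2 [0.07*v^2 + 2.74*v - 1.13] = 0.140000000000000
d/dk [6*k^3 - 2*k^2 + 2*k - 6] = 18*k^2 - 4*k + 2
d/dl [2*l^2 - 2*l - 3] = 4*l - 2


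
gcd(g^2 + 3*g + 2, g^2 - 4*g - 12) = g + 2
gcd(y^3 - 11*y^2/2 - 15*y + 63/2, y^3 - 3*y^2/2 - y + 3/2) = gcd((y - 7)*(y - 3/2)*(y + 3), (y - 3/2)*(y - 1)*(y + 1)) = y - 3/2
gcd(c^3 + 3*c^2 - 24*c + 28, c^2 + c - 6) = c - 2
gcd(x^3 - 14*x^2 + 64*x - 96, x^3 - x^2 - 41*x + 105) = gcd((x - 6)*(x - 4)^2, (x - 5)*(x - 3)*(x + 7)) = 1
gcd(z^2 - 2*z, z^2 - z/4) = z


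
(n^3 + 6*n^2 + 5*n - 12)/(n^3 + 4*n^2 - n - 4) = (n + 3)/(n + 1)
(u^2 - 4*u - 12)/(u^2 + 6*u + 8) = (u - 6)/(u + 4)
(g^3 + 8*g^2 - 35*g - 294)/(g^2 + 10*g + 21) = (g^2 + g - 42)/(g + 3)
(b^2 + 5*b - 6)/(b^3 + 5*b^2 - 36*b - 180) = (b - 1)/(b^2 - b - 30)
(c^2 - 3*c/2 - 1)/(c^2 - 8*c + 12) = (c + 1/2)/(c - 6)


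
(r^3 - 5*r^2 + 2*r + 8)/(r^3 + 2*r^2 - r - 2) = (r^2 - 6*r + 8)/(r^2 + r - 2)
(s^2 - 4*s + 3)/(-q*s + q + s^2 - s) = (3 - s)/(q - s)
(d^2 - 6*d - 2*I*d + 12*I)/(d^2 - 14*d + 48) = (d - 2*I)/(d - 8)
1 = 1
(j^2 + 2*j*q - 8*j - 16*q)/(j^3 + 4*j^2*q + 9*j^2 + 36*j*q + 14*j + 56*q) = (j^2 + 2*j*q - 8*j - 16*q)/(j^3 + 4*j^2*q + 9*j^2 + 36*j*q + 14*j + 56*q)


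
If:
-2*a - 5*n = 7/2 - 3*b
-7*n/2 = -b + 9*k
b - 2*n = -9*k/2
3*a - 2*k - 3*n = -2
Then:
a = 17/7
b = 117/14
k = -13/35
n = 117/35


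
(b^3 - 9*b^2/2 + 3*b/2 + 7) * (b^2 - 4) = b^5 - 9*b^4/2 - 5*b^3/2 + 25*b^2 - 6*b - 28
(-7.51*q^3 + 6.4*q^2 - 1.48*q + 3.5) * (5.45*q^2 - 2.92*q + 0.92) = -40.9295*q^5 + 56.8092*q^4 - 33.6632*q^3 + 29.2846*q^2 - 11.5816*q + 3.22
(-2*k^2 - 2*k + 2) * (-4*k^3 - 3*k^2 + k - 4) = 8*k^5 + 14*k^4 - 4*k^3 + 10*k - 8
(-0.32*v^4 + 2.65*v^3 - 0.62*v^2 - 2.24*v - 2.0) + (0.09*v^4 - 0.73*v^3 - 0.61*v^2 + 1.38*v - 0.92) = -0.23*v^4 + 1.92*v^3 - 1.23*v^2 - 0.86*v - 2.92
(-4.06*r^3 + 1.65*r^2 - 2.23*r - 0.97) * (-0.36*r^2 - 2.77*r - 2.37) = 1.4616*r^5 + 10.6522*r^4 + 5.8545*r^3 + 2.6158*r^2 + 7.972*r + 2.2989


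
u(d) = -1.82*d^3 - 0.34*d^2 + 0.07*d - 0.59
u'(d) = -5.46*d^2 - 0.68*d + 0.07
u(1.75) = -11.26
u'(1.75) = -17.84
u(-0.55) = -0.43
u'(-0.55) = -1.21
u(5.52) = -316.68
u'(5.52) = -170.05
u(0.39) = -0.72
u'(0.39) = -1.03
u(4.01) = -123.13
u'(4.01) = -90.45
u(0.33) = -0.67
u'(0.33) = -0.75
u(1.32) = -5.28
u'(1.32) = -10.34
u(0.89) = -2.08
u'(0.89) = -4.86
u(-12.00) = 3094.57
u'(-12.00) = -778.01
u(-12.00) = 3094.57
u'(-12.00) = -778.01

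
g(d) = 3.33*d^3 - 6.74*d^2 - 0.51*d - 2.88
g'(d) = 9.99*d^2 - 13.48*d - 0.51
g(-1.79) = -42.66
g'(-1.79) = 55.63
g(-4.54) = -451.10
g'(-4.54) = 266.60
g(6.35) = 574.75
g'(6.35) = 316.71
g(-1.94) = -51.57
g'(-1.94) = 63.24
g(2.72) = 12.88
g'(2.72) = 36.73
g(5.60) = 367.70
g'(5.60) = 237.29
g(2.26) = -0.02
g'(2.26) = 20.05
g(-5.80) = -876.38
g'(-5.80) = 413.74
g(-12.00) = -6721.56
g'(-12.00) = 1599.81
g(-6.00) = -961.74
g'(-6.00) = 440.01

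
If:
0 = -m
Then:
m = 0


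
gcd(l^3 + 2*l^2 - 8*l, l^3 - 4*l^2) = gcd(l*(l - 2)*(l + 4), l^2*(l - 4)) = l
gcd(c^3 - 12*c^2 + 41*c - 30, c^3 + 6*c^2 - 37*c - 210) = c - 6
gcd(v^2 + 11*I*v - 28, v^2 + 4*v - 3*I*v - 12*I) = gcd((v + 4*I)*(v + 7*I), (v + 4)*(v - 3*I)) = 1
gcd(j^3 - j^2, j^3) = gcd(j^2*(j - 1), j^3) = j^2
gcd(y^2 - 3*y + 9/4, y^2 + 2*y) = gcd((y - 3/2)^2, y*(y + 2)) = 1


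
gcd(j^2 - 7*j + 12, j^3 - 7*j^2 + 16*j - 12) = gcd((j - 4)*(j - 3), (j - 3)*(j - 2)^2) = j - 3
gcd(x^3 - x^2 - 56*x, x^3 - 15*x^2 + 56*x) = x^2 - 8*x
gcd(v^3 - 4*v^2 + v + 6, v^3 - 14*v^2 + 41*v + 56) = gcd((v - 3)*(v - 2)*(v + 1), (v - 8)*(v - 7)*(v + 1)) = v + 1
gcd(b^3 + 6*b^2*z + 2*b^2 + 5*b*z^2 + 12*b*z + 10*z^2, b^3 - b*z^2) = b + z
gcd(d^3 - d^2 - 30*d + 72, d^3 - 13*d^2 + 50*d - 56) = d - 4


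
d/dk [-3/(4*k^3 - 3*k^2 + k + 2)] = 3*(12*k^2 - 6*k + 1)/(4*k^3 - 3*k^2 + k + 2)^2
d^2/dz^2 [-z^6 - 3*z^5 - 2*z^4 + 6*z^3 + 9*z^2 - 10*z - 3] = -30*z^4 - 60*z^3 - 24*z^2 + 36*z + 18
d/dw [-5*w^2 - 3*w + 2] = -10*w - 3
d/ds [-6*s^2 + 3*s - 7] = 3 - 12*s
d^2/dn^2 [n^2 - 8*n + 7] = 2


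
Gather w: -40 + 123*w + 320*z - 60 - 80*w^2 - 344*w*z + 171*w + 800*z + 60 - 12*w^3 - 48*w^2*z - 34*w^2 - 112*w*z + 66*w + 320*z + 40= -12*w^3 + w^2*(-48*z - 114) + w*(360 - 456*z) + 1440*z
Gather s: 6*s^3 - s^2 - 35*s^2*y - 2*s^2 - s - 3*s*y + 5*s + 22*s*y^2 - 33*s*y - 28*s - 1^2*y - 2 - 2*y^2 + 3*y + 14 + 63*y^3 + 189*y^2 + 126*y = 6*s^3 + s^2*(-35*y - 3) + s*(22*y^2 - 36*y - 24) + 63*y^3 + 187*y^2 + 128*y + 12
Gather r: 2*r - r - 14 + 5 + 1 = r - 8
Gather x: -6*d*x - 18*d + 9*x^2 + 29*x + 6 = -18*d + 9*x^2 + x*(29 - 6*d) + 6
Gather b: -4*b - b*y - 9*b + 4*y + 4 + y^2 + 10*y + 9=b*(-y - 13) + y^2 + 14*y + 13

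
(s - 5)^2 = s^2 - 10*s + 25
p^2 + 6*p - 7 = (p - 1)*(p + 7)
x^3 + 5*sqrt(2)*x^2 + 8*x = x*(x + sqrt(2))*(x + 4*sqrt(2))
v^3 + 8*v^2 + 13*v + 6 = (v + 1)^2*(v + 6)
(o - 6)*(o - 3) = o^2 - 9*o + 18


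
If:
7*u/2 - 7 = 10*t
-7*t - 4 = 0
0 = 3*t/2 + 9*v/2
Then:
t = -4/7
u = 18/49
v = 4/21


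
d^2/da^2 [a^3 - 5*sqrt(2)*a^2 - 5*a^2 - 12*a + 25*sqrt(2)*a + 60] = 6*a - 10*sqrt(2) - 10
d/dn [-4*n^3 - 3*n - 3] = -12*n^2 - 3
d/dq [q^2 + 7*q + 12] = 2*q + 7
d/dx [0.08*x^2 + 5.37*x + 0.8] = 0.16*x + 5.37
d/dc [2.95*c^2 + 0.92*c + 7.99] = 5.9*c + 0.92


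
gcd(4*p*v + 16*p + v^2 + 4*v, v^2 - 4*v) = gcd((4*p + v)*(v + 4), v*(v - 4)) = 1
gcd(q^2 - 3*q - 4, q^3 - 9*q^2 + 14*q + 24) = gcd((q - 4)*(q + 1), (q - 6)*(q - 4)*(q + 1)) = q^2 - 3*q - 4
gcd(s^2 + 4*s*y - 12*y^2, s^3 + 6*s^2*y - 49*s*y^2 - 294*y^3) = s + 6*y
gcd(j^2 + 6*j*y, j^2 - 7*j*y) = j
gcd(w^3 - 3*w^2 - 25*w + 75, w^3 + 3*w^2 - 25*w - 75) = w^2 - 25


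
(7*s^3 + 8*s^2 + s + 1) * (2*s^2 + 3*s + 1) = 14*s^5 + 37*s^4 + 33*s^3 + 13*s^2 + 4*s + 1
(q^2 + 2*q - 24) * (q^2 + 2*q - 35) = q^4 + 4*q^3 - 55*q^2 - 118*q + 840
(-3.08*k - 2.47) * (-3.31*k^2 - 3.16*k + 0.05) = 10.1948*k^3 + 17.9085*k^2 + 7.6512*k - 0.1235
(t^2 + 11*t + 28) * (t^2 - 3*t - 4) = t^4 + 8*t^3 - 9*t^2 - 128*t - 112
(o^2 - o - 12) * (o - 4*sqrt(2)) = o^3 - 4*sqrt(2)*o^2 - o^2 - 12*o + 4*sqrt(2)*o + 48*sqrt(2)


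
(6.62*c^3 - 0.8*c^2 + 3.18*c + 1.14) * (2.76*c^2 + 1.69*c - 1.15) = 18.2712*c^5 + 8.9798*c^4 - 0.1882*c^3 + 9.4406*c^2 - 1.7304*c - 1.311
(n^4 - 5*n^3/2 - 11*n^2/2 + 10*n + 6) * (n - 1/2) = n^5 - 3*n^4 - 17*n^3/4 + 51*n^2/4 + n - 3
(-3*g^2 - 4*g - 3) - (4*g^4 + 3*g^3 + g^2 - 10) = -4*g^4 - 3*g^3 - 4*g^2 - 4*g + 7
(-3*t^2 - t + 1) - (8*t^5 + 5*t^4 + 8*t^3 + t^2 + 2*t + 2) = -8*t^5 - 5*t^4 - 8*t^3 - 4*t^2 - 3*t - 1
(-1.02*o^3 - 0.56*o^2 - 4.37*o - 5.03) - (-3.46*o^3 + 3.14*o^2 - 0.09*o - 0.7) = 2.44*o^3 - 3.7*o^2 - 4.28*o - 4.33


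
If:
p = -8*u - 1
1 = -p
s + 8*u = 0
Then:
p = -1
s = 0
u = 0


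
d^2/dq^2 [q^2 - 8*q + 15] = 2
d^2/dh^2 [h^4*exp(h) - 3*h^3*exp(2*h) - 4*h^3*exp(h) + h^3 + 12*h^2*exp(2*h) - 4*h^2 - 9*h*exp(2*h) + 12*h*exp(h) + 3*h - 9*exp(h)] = h^4*exp(h) - 12*h^3*exp(2*h) + 4*h^3*exp(h) + 12*h^2*exp(2*h) - 12*h^2*exp(h) + 42*h*exp(2*h) - 12*h*exp(h) + 6*h - 12*exp(2*h) + 15*exp(h) - 8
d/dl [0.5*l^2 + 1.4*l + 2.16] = 1.0*l + 1.4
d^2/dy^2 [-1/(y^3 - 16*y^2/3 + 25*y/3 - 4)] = 6*((9*y - 16)*(3*y^3 - 16*y^2 + 25*y - 12) - (9*y^2 - 32*y + 25)^2)/(3*y^3 - 16*y^2 + 25*y - 12)^3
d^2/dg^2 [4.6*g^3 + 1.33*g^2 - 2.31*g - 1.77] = 27.6*g + 2.66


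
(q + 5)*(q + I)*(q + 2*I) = q^3 + 5*q^2 + 3*I*q^2 - 2*q + 15*I*q - 10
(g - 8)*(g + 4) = g^2 - 4*g - 32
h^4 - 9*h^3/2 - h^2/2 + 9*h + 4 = (h - 4)*(h - 2)*(h + 1/2)*(h + 1)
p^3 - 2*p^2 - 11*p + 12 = (p - 4)*(p - 1)*(p + 3)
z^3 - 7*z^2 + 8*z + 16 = (z - 4)^2*(z + 1)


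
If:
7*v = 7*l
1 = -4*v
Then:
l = -1/4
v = -1/4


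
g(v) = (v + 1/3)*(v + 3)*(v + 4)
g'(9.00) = 389.33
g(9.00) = 1456.00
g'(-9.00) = 125.33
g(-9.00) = -260.00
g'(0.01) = 14.48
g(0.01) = 4.14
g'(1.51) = 43.32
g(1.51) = 45.81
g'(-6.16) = 37.82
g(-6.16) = -39.77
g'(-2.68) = -3.43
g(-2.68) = -0.99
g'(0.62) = 24.58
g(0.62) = 15.94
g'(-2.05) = -3.13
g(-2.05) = -3.18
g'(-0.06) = 13.46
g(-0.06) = 3.17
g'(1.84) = 51.48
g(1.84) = 61.43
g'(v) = (v + 1/3)*(v + 3) + (v + 1/3)*(v + 4) + (v + 3)*(v + 4)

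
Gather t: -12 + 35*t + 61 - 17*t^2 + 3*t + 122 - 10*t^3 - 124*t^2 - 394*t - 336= -10*t^3 - 141*t^2 - 356*t - 165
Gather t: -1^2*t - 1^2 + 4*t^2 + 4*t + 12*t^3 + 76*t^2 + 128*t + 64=12*t^3 + 80*t^2 + 131*t + 63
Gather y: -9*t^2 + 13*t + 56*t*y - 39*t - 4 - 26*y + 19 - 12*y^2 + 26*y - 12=-9*t^2 + 56*t*y - 26*t - 12*y^2 + 3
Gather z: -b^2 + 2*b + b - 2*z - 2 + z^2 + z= -b^2 + 3*b + z^2 - z - 2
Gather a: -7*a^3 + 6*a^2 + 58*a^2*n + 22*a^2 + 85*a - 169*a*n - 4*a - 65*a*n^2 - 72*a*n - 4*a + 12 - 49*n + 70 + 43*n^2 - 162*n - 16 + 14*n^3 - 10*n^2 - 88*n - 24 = -7*a^3 + a^2*(58*n + 28) + a*(-65*n^2 - 241*n + 77) + 14*n^3 + 33*n^2 - 299*n + 42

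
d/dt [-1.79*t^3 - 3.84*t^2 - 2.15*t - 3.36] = -5.37*t^2 - 7.68*t - 2.15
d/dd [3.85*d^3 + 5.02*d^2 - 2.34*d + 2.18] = 11.55*d^2 + 10.04*d - 2.34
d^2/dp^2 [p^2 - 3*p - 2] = 2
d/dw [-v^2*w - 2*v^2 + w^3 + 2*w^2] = -v^2 + 3*w^2 + 4*w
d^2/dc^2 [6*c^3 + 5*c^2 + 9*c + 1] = 36*c + 10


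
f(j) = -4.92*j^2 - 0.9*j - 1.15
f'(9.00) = -89.46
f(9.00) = -407.77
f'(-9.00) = 87.66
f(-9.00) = -391.57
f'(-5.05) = 48.79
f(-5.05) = -122.08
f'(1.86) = -19.20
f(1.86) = -19.85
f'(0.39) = -4.74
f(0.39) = -2.25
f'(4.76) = -47.74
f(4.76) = -116.91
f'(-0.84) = 7.37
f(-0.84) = -3.87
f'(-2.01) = 18.88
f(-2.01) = -19.22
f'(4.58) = -45.97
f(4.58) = -108.48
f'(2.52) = -25.70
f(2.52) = -34.66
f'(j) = -9.84*j - 0.9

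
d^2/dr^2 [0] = 0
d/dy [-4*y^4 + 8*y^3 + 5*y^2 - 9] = 2*y*(-8*y^2 + 12*y + 5)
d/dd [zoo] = 0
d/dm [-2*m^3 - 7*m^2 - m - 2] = -6*m^2 - 14*m - 1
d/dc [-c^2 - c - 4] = -2*c - 1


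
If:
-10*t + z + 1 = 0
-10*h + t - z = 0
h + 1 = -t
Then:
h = 10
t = -11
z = -111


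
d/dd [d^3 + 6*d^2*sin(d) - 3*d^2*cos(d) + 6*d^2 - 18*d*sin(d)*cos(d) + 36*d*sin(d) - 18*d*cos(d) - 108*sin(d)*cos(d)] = 3*d^2*sin(d) + 6*d^2*cos(d) + 3*d^2 + 30*sqrt(2)*d*sin(d + pi/4) - 18*d*cos(2*d) + 12*d + 36*sin(d) - 9*sin(2*d) - 18*cos(d) - 108*cos(2*d)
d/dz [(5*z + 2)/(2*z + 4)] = 4/(z^2 + 4*z + 4)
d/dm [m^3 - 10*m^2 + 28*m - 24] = 3*m^2 - 20*m + 28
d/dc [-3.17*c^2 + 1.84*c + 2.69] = 1.84 - 6.34*c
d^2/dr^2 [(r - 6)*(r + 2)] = 2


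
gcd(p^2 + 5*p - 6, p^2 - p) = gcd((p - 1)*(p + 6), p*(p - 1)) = p - 1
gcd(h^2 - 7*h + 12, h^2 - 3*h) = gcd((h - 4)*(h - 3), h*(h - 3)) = h - 3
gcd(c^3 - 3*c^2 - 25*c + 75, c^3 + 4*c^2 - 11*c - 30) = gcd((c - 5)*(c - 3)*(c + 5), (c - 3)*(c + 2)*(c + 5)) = c^2 + 2*c - 15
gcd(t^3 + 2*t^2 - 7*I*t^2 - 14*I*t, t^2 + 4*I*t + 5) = 1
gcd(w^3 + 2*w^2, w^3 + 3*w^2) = w^2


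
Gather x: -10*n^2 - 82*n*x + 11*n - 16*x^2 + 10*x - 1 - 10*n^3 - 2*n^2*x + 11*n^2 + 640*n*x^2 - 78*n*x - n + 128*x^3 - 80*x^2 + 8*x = -10*n^3 + n^2 + 10*n + 128*x^3 + x^2*(640*n - 96) + x*(-2*n^2 - 160*n + 18) - 1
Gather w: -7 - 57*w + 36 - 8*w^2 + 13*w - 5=-8*w^2 - 44*w + 24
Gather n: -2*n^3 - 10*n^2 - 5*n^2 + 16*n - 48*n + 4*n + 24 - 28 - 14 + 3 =-2*n^3 - 15*n^2 - 28*n - 15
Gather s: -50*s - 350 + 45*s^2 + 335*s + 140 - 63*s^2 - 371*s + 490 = -18*s^2 - 86*s + 280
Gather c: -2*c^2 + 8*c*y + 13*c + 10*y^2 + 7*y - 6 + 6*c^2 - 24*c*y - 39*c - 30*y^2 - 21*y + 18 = 4*c^2 + c*(-16*y - 26) - 20*y^2 - 14*y + 12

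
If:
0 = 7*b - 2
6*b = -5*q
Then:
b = 2/7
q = -12/35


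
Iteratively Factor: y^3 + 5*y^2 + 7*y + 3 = (y + 1)*(y^2 + 4*y + 3) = (y + 1)^2*(y + 3)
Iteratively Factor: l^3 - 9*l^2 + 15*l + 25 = (l - 5)*(l^2 - 4*l - 5) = (l - 5)^2*(l + 1)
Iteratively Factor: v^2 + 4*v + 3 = (v + 1)*(v + 3)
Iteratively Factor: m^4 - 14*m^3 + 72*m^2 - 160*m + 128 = (m - 4)*(m^3 - 10*m^2 + 32*m - 32) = (m - 4)^2*(m^2 - 6*m + 8) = (m - 4)^3*(m - 2)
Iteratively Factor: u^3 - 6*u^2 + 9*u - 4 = (u - 4)*(u^2 - 2*u + 1) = (u - 4)*(u - 1)*(u - 1)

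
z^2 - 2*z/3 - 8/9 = (z - 4/3)*(z + 2/3)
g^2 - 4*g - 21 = (g - 7)*(g + 3)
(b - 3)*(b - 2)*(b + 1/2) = b^3 - 9*b^2/2 + 7*b/2 + 3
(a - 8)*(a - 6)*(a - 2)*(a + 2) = a^4 - 14*a^3 + 44*a^2 + 56*a - 192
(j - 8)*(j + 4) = j^2 - 4*j - 32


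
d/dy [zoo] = 0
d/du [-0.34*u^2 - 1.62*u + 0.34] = -0.68*u - 1.62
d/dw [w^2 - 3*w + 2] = 2*w - 3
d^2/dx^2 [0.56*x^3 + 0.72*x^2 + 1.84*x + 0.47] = 3.36*x + 1.44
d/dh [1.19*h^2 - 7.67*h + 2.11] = 2.38*h - 7.67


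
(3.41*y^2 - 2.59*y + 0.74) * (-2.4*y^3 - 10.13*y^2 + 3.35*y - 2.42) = -8.184*y^5 - 28.3273*y^4 + 35.8842*y^3 - 24.4249*y^2 + 8.7468*y - 1.7908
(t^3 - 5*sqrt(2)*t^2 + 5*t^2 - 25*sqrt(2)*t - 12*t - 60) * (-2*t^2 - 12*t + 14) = -2*t^5 - 22*t^4 + 10*sqrt(2)*t^4 - 22*t^3 + 110*sqrt(2)*t^3 + 230*sqrt(2)*t^2 + 334*t^2 - 350*sqrt(2)*t + 552*t - 840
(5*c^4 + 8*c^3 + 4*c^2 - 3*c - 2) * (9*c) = 45*c^5 + 72*c^4 + 36*c^3 - 27*c^2 - 18*c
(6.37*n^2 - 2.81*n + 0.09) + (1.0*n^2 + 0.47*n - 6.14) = 7.37*n^2 - 2.34*n - 6.05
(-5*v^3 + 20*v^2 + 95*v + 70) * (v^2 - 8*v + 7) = -5*v^5 + 60*v^4 - 100*v^3 - 550*v^2 + 105*v + 490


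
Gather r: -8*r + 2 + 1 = 3 - 8*r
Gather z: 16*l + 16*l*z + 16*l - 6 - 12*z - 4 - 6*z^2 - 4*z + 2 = 32*l - 6*z^2 + z*(16*l - 16) - 8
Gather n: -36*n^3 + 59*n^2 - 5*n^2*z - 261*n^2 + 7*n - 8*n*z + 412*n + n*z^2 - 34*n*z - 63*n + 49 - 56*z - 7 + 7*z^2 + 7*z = -36*n^3 + n^2*(-5*z - 202) + n*(z^2 - 42*z + 356) + 7*z^2 - 49*z + 42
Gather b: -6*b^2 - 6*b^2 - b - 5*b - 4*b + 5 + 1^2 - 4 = -12*b^2 - 10*b + 2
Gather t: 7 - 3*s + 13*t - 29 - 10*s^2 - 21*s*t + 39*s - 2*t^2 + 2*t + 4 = -10*s^2 + 36*s - 2*t^2 + t*(15 - 21*s) - 18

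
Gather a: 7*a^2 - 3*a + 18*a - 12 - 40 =7*a^2 + 15*a - 52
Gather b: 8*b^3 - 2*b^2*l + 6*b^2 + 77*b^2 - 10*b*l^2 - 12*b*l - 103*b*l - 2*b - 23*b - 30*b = 8*b^3 + b^2*(83 - 2*l) + b*(-10*l^2 - 115*l - 55)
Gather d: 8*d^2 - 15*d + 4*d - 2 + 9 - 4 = 8*d^2 - 11*d + 3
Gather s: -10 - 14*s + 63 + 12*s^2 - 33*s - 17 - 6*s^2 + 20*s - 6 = 6*s^2 - 27*s + 30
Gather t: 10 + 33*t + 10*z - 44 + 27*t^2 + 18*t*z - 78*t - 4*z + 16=27*t^2 + t*(18*z - 45) + 6*z - 18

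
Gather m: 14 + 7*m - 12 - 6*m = m + 2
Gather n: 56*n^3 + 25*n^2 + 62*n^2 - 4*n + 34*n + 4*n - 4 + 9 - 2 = 56*n^3 + 87*n^2 + 34*n + 3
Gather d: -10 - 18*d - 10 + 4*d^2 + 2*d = 4*d^2 - 16*d - 20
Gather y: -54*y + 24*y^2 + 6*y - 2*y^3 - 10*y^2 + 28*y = -2*y^3 + 14*y^2 - 20*y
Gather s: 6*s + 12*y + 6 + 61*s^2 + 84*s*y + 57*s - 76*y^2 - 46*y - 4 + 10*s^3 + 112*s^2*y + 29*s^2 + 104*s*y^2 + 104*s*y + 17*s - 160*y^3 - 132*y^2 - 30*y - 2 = 10*s^3 + s^2*(112*y + 90) + s*(104*y^2 + 188*y + 80) - 160*y^3 - 208*y^2 - 64*y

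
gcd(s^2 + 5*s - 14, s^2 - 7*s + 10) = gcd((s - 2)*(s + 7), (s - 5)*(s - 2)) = s - 2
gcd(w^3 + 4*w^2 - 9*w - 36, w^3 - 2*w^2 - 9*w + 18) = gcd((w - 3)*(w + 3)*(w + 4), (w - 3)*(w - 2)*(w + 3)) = w^2 - 9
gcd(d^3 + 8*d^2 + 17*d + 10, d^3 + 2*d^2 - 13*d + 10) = d + 5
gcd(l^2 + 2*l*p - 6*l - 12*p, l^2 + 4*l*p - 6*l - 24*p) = l - 6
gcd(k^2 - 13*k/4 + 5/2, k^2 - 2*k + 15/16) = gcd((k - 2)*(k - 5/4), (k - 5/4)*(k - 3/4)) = k - 5/4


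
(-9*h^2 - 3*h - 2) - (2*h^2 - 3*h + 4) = -11*h^2 - 6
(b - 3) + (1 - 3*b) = -2*b - 2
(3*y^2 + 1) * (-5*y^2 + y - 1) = -15*y^4 + 3*y^3 - 8*y^2 + y - 1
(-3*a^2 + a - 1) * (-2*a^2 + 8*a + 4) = 6*a^4 - 26*a^3 - 2*a^2 - 4*a - 4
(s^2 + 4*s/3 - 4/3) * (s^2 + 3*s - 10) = s^4 + 13*s^3/3 - 22*s^2/3 - 52*s/3 + 40/3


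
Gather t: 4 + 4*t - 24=4*t - 20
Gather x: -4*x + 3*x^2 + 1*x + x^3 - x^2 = x^3 + 2*x^2 - 3*x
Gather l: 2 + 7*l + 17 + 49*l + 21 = 56*l + 40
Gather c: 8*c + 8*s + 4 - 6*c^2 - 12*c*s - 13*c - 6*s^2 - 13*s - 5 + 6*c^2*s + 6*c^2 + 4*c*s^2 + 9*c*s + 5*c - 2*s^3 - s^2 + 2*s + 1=6*c^2*s + c*(4*s^2 - 3*s) - 2*s^3 - 7*s^2 - 3*s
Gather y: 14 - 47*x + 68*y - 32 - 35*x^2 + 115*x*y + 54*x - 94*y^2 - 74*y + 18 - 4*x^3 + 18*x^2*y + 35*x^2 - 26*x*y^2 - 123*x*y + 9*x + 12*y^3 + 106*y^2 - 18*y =-4*x^3 + 16*x + 12*y^3 + y^2*(12 - 26*x) + y*(18*x^2 - 8*x - 24)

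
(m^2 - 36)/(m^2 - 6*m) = (m + 6)/m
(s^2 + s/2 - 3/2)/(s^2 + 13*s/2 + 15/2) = (s - 1)/(s + 5)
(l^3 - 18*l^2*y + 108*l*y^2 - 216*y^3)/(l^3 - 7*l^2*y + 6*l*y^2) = (-l^2 + 12*l*y - 36*y^2)/(l*(-l + y))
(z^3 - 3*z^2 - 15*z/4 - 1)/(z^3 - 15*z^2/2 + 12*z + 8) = (z + 1/2)/(z - 4)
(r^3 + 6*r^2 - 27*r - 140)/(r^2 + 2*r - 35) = r + 4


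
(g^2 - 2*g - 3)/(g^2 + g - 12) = (g + 1)/(g + 4)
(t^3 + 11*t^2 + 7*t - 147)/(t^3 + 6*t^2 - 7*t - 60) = (t^2 + 14*t + 49)/(t^2 + 9*t + 20)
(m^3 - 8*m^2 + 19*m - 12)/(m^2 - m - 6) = (m^2 - 5*m + 4)/(m + 2)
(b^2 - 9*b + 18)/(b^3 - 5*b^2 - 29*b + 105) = (b - 6)/(b^2 - 2*b - 35)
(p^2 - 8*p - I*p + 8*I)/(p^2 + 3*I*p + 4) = (p - 8)/(p + 4*I)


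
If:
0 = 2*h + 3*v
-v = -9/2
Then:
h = -27/4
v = 9/2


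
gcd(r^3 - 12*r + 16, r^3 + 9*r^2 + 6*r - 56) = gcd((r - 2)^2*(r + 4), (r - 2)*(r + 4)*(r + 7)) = r^2 + 2*r - 8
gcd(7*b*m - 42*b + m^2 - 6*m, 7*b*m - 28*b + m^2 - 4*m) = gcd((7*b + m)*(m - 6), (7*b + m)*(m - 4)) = 7*b + m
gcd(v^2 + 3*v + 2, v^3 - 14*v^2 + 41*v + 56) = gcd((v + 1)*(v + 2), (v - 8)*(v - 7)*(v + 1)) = v + 1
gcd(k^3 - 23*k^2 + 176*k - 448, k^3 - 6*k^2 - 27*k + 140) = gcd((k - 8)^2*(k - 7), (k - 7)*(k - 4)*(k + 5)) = k - 7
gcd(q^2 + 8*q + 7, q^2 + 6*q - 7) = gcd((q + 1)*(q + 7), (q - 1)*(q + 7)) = q + 7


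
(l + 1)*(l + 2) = l^2 + 3*l + 2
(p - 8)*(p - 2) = p^2 - 10*p + 16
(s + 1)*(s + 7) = s^2 + 8*s + 7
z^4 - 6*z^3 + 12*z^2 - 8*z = z*(z - 2)^3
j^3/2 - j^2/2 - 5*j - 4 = (j/2 + 1/2)*(j - 4)*(j + 2)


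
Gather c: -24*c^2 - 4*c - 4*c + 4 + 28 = -24*c^2 - 8*c + 32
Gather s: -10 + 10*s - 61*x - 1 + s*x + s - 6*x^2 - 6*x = s*(x + 11) - 6*x^2 - 67*x - 11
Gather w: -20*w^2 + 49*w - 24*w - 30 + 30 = -20*w^2 + 25*w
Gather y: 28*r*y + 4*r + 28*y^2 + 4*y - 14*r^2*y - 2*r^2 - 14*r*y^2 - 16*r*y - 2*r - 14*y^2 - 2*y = -2*r^2 + 2*r + y^2*(14 - 14*r) + y*(-14*r^2 + 12*r + 2)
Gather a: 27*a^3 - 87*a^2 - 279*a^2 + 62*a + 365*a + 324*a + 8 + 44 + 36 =27*a^3 - 366*a^2 + 751*a + 88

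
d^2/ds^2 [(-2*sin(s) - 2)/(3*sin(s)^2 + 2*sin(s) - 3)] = 2*(9*sin(s)^5 + 30*sin(s)^4 + 54*sin(s)^3 - 8*sin(s)^2 - 75*sin(s) - 38)/(2*sin(s) - 3*cos(s)^2)^3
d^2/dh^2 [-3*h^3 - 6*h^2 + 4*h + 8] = -18*h - 12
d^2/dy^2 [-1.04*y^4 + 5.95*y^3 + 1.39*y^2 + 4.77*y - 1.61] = -12.48*y^2 + 35.7*y + 2.78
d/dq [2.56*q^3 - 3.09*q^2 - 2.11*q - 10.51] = 7.68*q^2 - 6.18*q - 2.11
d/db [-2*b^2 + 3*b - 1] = 3 - 4*b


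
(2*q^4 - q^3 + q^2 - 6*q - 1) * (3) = 6*q^4 - 3*q^3 + 3*q^2 - 18*q - 3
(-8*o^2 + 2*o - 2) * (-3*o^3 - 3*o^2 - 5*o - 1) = 24*o^5 + 18*o^4 + 40*o^3 + 4*o^2 + 8*o + 2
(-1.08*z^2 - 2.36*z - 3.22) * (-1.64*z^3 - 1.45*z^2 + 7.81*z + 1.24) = 1.7712*z^5 + 5.4364*z^4 + 0.267999999999999*z^3 - 15.1018*z^2 - 28.0746*z - 3.9928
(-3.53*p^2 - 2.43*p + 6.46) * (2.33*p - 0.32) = -8.2249*p^3 - 4.5323*p^2 + 15.8294*p - 2.0672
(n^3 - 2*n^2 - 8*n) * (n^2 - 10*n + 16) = n^5 - 12*n^4 + 28*n^3 + 48*n^2 - 128*n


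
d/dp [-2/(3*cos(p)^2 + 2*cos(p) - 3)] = -4*(3*cos(p) + 1)*sin(p)/(3*sin(p)^2 - 2*cos(p))^2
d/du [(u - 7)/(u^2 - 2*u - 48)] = (u^2 - 2*u - 2*(u - 7)*(u - 1) - 48)/(-u^2 + 2*u + 48)^2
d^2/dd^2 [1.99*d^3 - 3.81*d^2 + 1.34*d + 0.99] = 11.94*d - 7.62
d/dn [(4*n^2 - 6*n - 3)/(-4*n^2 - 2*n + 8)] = (-16*n^2 + 20*n - 27)/(2*(4*n^4 + 4*n^3 - 15*n^2 - 8*n + 16))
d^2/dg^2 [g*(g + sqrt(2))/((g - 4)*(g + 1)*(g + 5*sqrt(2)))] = 2*(g^6 + 3*sqrt(2)*g^5 + 42*g^4 + 36*sqrt(2)*g^4 + 108*g^3 + 178*sqrt(2)*g^3 - 180*sqrt(2)*g^2 + 840*g^2 - 360*g + 600*sqrt(2)*g - 600*sqrt(2) + 640)/(g^9 - 9*g^8 + 15*sqrt(2)*g^8 - 135*sqrt(2)*g^7 + 165*g^7 - 1305*g^6 + 475*sqrt(2)*g^6 - 1575*sqrt(2)*g^5 + 2190*g^5 + 2850*sqrt(2)*g^4 + 6606*g^4 - 9064*g^3 + 9090*sqrt(2)*g^3 - 15960*sqrt(2)*g^2 - 21600*g^2 - 36000*sqrt(2)*g - 9600*g - 16000*sqrt(2))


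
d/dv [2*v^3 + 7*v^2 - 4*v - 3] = 6*v^2 + 14*v - 4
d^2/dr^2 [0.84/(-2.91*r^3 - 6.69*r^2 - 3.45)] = (-0.84*r^2*(8.73*r + 13.38)*(17.46*r + 26.76) + (14.6664*r + 11.2392)*(2.91*r^3 + 6.69*r^2 + 3.45))/(2.91*r^3 + 6.69*r^2 + 3.45)^3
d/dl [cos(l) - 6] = -sin(l)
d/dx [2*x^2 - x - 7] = 4*x - 1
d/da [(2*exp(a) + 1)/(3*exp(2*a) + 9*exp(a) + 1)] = (-6*exp(2*a) - 6*exp(a) - 7)*exp(a)/(9*exp(4*a) + 54*exp(3*a) + 87*exp(2*a) + 18*exp(a) + 1)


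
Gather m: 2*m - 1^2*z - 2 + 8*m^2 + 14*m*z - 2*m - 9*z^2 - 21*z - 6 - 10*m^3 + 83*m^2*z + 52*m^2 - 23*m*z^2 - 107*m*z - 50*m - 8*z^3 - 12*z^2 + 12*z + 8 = -10*m^3 + m^2*(83*z + 60) + m*(-23*z^2 - 93*z - 50) - 8*z^3 - 21*z^2 - 10*z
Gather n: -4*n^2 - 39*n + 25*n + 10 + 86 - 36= -4*n^2 - 14*n + 60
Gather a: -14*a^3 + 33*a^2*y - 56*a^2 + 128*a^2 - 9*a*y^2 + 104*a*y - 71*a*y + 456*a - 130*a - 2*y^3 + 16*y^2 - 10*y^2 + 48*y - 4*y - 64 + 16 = -14*a^3 + a^2*(33*y + 72) + a*(-9*y^2 + 33*y + 326) - 2*y^3 + 6*y^2 + 44*y - 48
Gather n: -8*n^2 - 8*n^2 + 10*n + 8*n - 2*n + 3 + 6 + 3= -16*n^2 + 16*n + 12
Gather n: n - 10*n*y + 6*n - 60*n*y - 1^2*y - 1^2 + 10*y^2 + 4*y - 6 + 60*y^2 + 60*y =n*(7 - 70*y) + 70*y^2 + 63*y - 7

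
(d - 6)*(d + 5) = d^2 - d - 30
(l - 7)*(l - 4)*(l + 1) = l^3 - 10*l^2 + 17*l + 28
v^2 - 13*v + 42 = (v - 7)*(v - 6)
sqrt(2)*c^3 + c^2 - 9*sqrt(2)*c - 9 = (c - 3)*(c + 3)*(sqrt(2)*c + 1)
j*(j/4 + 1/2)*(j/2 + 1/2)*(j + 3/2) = j^4/8 + 9*j^3/16 + 13*j^2/16 + 3*j/8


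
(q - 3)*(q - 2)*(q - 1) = q^3 - 6*q^2 + 11*q - 6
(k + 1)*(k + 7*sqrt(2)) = k^2 + k + 7*sqrt(2)*k + 7*sqrt(2)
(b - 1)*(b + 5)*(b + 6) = b^3 + 10*b^2 + 19*b - 30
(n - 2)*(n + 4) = n^2 + 2*n - 8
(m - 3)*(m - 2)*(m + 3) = m^3 - 2*m^2 - 9*m + 18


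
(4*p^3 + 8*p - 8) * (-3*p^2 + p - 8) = -12*p^5 + 4*p^4 - 56*p^3 + 32*p^2 - 72*p + 64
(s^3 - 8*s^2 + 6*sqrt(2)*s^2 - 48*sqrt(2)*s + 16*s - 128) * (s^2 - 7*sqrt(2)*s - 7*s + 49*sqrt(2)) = s^5 - 15*s^4 - sqrt(2)*s^4 - 12*s^3 + 15*sqrt(2)*s^3 - 168*sqrt(2)*s^2 + 1020*s^2 - 3808*s + 1680*sqrt(2)*s - 6272*sqrt(2)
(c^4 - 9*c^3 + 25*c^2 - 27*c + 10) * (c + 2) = c^5 - 7*c^4 + 7*c^3 + 23*c^2 - 44*c + 20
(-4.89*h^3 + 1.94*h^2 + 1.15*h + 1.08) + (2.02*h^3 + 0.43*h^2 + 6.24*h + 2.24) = -2.87*h^3 + 2.37*h^2 + 7.39*h + 3.32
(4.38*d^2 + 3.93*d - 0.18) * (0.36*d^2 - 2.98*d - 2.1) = 1.5768*d^4 - 11.6376*d^3 - 20.9742*d^2 - 7.7166*d + 0.378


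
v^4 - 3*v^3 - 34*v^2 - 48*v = v*(v - 8)*(v + 2)*(v + 3)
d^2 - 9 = (d - 3)*(d + 3)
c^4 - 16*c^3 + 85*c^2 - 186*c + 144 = (c - 8)*(c - 3)^2*(c - 2)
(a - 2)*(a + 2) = a^2 - 4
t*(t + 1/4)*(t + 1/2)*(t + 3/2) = t^4 + 9*t^3/4 + 5*t^2/4 + 3*t/16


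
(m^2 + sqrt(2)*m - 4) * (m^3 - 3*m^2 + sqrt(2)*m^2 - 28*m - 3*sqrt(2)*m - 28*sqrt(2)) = m^5 - 3*m^4 + 2*sqrt(2)*m^4 - 30*m^3 - 6*sqrt(2)*m^3 - 60*sqrt(2)*m^2 + 6*m^2 + 12*sqrt(2)*m + 56*m + 112*sqrt(2)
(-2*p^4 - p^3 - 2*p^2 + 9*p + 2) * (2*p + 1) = -4*p^5 - 4*p^4 - 5*p^3 + 16*p^2 + 13*p + 2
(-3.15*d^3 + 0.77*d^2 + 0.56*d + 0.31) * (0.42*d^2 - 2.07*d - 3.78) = -1.323*d^5 + 6.8439*d^4 + 10.5483*d^3 - 3.9396*d^2 - 2.7585*d - 1.1718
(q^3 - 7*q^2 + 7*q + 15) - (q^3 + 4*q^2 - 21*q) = -11*q^2 + 28*q + 15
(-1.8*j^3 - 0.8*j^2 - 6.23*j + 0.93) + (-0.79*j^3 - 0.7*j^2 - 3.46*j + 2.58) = -2.59*j^3 - 1.5*j^2 - 9.69*j + 3.51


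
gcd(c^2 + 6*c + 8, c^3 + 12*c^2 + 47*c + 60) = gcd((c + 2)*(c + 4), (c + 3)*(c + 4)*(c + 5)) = c + 4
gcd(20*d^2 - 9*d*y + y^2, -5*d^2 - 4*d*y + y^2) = -5*d + y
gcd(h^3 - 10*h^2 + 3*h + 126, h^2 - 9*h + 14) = h - 7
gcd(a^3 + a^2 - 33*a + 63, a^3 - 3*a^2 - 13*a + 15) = 1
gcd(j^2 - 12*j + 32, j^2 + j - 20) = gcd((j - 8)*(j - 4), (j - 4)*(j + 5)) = j - 4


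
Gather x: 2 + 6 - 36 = -28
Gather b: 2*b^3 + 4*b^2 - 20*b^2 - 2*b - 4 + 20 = 2*b^3 - 16*b^2 - 2*b + 16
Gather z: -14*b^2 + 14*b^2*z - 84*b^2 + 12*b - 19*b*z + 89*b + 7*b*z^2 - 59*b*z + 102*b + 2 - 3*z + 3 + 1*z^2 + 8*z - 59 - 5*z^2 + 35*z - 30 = -98*b^2 + 203*b + z^2*(7*b - 4) + z*(14*b^2 - 78*b + 40) - 84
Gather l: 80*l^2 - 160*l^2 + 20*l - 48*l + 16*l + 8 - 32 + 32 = -80*l^2 - 12*l + 8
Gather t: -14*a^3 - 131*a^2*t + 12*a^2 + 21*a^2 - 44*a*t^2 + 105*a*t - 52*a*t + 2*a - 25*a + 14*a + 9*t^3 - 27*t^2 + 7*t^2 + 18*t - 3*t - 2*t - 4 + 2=-14*a^3 + 33*a^2 - 9*a + 9*t^3 + t^2*(-44*a - 20) + t*(-131*a^2 + 53*a + 13) - 2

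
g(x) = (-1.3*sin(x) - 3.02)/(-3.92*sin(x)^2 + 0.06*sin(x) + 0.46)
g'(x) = (7.84*sin(x)*cos(x) - 0.06*cos(x))*(-1.3*sin(x) - 3.02)/(-3.92*sin(x)^2 + 0.06*sin(x) + 0.46)^2 - 1.3*cos(x)/(-3.92*sin(x)^2 + 0.06*sin(x) + 0.46) = (-23.6768*sin(x) + 2.548*cos(2*x) - 2.9648)*cos(x)/(-3.92*sin(x)^2 + 0.06*sin(x) + 0.46)^2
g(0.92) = 2.05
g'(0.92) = -3.50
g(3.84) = 1.82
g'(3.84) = -6.76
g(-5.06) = 1.44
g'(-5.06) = -1.06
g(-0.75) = 1.52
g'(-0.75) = 4.97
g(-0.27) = -16.19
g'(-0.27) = 195.73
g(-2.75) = 18.85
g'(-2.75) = -406.06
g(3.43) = -21.06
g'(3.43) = -357.65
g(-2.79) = 100.47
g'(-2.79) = -10216.15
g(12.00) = 3.31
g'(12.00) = 18.59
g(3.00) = -8.21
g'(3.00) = 25.07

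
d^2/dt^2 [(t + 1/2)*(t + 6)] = 2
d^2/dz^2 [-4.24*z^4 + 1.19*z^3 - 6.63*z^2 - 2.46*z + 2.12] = -50.88*z^2 + 7.14*z - 13.26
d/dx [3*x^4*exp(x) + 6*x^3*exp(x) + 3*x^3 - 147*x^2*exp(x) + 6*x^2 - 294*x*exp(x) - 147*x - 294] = 3*x^4*exp(x) + 18*x^3*exp(x) - 129*x^2*exp(x) + 9*x^2 - 588*x*exp(x) + 12*x - 294*exp(x) - 147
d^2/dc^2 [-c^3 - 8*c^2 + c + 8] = -6*c - 16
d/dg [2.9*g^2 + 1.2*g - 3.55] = 5.8*g + 1.2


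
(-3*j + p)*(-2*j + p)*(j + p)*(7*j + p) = 42*j^4 + 13*j^3*p - 27*j^2*p^2 + 3*j*p^3 + p^4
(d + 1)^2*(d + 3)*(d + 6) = d^4 + 11*d^3 + 37*d^2 + 45*d + 18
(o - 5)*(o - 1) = o^2 - 6*o + 5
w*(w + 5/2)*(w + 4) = w^3 + 13*w^2/2 + 10*w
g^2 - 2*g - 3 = (g - 3)*(g + 1)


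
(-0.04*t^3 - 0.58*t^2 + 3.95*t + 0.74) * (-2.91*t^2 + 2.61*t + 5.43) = 0.1164*t^5 + 1.5834*t^4 - 13.2255*t^3 + 5.0067*t^2 + 23.3799*t + 4.0182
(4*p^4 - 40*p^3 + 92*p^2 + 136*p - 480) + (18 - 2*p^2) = 4*p^4 - 40*p^3 + 90*p^2 + 136*p - 462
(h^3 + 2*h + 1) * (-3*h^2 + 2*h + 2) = -3*h^5 + 2*h^4 - 4*h^3 + h^2 + 6*h + 2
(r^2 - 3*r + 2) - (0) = r^2 - 3*r + 2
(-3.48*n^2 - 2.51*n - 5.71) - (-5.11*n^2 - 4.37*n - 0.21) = 1.63*n^2 + 1.86*n - 5.5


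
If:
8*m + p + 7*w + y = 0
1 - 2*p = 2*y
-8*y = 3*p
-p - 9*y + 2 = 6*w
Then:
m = -101/160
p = 4/5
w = 13/20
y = -3/10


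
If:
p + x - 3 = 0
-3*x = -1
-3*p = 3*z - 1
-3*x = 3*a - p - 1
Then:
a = 8/9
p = 8/3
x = 1/3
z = -7/3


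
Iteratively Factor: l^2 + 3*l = (l)*(l + 3)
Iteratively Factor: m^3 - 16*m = (m - 4)*(m^2 + 4*m) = m*(m - 4)*(m + 4)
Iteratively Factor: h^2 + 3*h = (h)*(h + 3)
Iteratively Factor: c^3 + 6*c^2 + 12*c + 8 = (c + 2)*(c^2 + 4*c + 4) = (c + 2)^2*(c + 2)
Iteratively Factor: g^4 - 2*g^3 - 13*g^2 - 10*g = (g + 2)*(g^3 - 4*g^2 - 5*g) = (g - 5)*(g + 2)*(g^2 + g) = (g - 5)*(g + 1)*(g + 2)*(g)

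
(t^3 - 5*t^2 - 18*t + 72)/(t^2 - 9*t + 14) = (t^3 - 5*t^2 - 18*t + 72)/(t^2 - 9*t + 14)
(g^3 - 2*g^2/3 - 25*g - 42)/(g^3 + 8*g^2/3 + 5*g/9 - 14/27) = 9*(g^2 - 3*g - 18)/(9*g^2 + 3*g - 2)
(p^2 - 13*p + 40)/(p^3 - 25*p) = (p - 8)/(p*(p + 5))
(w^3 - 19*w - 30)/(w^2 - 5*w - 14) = (w^2 - 2*w - 15)/(w - 7)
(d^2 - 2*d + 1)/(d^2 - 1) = (d - 1)/(d + 1)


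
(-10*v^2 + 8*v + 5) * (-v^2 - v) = 10*v^4 + 2*v^3 - 13*v^2 - 5*v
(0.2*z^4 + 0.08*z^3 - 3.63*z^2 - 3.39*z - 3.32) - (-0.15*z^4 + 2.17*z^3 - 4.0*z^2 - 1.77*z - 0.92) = 0.35*z^4 - 2.09*z^3 + 0.37*z^2 - 1.62*z - 2.4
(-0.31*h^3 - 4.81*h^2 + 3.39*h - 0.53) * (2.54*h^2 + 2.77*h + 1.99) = -0.7874*h^5 - 13.0761*h^4 - 5.33*h^3 - 1.5278*h^2 + 5.278*h - 1.0547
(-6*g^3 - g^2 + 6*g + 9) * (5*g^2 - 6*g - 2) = -30*g^5 + 31*g^4 + 48*g^3 + 11*g^2 - 66*g - 18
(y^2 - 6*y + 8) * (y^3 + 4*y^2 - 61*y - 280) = y^5 - 2*y^4 - 77*y^3 + 118*y^2 + 1192*y - 2240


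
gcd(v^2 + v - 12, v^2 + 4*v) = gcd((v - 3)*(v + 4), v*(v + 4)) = v + 4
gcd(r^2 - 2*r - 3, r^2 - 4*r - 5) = r + 1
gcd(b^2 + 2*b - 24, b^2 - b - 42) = b + 6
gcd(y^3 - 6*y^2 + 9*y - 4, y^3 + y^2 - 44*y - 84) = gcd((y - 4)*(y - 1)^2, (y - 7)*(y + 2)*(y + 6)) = 1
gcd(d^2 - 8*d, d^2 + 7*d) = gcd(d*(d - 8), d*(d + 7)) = d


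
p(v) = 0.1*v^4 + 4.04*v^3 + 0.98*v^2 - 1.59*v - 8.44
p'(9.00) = 1289.37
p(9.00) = 3657.89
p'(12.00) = 2458.41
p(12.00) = 9168.32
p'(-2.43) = 59.48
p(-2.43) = -53.27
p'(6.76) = 689.08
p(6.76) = 1482.44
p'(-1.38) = 17.74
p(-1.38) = -14.63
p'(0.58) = 3.70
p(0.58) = -8.23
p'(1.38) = 25.25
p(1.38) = 2.21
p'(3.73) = 195.10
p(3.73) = 228.28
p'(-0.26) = -1.29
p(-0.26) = -8.03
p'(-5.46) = 283.92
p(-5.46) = -539.27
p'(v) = 0.4*v^3 + 12.12*v^2 + 1.96*v - 1.59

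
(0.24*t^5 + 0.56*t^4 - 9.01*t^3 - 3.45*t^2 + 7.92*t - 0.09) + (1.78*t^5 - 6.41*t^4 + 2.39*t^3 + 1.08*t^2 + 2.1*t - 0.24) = 2.02*t^5 - 5.85*t^4 - 6.62*t^3 - 2.37*t^2 + 10.02*t - 0.33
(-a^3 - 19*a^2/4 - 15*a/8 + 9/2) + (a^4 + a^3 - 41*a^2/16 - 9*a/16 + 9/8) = a^4 - 117*a^2/16 - 39*a/16 + 45/8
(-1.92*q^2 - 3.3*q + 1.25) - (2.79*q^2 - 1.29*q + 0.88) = -4.71*q^2 - 2.01*q + 0.37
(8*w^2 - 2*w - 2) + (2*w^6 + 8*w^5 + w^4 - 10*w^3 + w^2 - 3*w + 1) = 2*w^6 + 8*w^5 + w^4 - 10*w^3 + 9*w^2 - 5*w - 1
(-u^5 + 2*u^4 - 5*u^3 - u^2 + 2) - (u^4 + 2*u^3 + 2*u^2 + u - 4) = -u^5 + u^4 - 7*u^3 - 3*u^2 - u + 6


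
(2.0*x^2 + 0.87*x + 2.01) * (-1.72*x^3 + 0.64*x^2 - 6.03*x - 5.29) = -3.44*x^5 - 0.2164*x^4 - 14.9604*x^3 - 14.5397*x^2 - 16.7226*x - 10.6329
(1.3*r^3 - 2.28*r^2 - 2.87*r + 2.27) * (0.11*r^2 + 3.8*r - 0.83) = 0.143*r^5 + 4.6892*r^4 - 10.0587*r^3 - 8.7639*r^2 + 11.0081*r - 1.8841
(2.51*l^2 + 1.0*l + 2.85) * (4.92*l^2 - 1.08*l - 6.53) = 12.3492*l^4 + 2.2092*l^3 - 3.4483*l^2 - 9.608*l - 18.6105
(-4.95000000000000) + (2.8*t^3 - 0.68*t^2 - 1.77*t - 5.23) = 2.8*t^3 - 0.68*t^2 - 1.77*t - 10.18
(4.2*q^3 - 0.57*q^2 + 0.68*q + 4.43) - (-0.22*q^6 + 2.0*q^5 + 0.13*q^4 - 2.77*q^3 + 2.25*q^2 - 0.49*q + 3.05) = 0.22*q^6 - 2.0*q^5 - 0.13*q^4 + 6.97*q^3 - 2.82*q^2 + 1.17*q + 1.38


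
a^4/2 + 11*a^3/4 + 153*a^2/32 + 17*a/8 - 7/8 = (a/2 + 1)*(a - 1/4)*(a + 7/4)*(a + 2)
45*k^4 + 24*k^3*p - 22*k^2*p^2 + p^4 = (-3*k + p)^2*(k + p)*(5*k + p)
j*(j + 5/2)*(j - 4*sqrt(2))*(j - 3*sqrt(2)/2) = j^4 - 11*sqrt(2)*j^3/2 + 5*j^3/2 - 55*sqrt(2)*j^2/4 + 12*j^2 + 30*j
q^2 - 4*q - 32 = (q - 8)*(q + 4)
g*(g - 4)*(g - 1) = g^3 - 5*g^2 + 4*g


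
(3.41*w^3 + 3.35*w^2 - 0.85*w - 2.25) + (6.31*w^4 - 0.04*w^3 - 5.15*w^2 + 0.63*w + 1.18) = 6.31*w^4 + 3.37*w^3 - 1.8*w^2 - 0.22*w - 1.07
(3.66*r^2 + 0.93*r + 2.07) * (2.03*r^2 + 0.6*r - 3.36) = 7.4298*r^4 + 4.0839*r^3 - 7.5375*r^2 - 1.8828*r - 6.9552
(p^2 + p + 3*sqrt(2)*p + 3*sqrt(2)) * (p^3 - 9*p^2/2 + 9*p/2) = p^5 - 7*p^4/2 + 3*sqrt(2)*p^4 - 21*sqrt(2)*p^3/2 + 9*p^2/2 + 27*sqrt(2)*p/2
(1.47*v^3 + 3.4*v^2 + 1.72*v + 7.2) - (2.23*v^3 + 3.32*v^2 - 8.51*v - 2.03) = -0.76*v^3 + 0.0800000000000001*v^2 + 10.23*v + 9.23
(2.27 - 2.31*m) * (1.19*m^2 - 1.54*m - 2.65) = -2.7489*m^3 + 6.2587*m^2 + 2.6257*m - 6.0155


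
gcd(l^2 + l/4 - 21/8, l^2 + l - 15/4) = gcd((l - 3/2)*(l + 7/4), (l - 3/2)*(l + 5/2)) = l - 3/2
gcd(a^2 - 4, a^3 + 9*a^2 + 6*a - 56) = a - 2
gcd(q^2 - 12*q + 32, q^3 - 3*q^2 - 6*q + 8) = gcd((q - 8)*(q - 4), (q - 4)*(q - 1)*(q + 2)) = q - 4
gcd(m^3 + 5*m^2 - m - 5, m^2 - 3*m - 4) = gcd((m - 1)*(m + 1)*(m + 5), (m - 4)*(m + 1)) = m + 1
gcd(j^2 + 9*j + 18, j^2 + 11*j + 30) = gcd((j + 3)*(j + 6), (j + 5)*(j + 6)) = j + 6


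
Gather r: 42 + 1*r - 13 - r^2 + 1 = -r^2 + r + 30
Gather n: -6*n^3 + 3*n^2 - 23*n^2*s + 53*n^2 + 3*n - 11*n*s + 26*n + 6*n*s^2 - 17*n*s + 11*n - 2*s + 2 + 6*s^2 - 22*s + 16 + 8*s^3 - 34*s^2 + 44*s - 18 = -6*n^3 + n^2*(56 - 23*s) + n*(6*s^2 - 28*s + 40) + 8*s^3 - 28*s^2 + 20*s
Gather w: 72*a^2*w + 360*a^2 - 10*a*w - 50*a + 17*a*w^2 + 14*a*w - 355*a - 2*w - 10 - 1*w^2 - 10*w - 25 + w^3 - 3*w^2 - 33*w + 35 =360*a^2 - 405*a + w^3 + w^2*(17*a - 4) + w*(72*a^2 + 4*a - 45)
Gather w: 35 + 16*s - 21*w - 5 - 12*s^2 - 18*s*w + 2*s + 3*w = -12*s^2 + 18*s + w*(-18*s - 18) + 30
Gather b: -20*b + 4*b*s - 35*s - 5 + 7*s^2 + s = b*(4*s - 20) + 7*s^2 - 34*s - 5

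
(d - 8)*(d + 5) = d^2 - 3*d - 40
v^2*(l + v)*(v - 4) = l*v^3 - 4*l*v^2 + v^4 - 4*v^3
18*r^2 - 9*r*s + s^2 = (-6*r + s)*(-3*r + s)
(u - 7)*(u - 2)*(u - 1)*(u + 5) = u^4 - 5*u^3 - 27*u^2 + 101*u - 70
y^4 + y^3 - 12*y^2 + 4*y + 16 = (y - 2)^2*(y + 1)*(y + 4)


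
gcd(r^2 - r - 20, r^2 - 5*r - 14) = 1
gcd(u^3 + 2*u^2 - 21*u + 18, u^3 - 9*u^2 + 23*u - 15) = u^2 - 4*u + 3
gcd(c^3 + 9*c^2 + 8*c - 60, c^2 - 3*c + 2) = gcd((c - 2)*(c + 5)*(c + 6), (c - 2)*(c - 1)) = c - 2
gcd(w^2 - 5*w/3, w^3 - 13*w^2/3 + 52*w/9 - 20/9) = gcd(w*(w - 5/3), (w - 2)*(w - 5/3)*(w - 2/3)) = w - 5/3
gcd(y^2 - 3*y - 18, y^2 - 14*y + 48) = y - 6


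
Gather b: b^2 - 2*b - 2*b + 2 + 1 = b^2 - 4*b + 3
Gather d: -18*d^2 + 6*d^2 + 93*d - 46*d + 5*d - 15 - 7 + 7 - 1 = -12*d^2 + 52*d - 16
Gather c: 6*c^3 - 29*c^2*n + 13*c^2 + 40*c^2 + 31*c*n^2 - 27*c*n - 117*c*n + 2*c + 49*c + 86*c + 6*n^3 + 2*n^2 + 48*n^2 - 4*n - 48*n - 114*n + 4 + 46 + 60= 6*c^3 + c^2*(53 - 29*n) + c*(31*n^2 - 144*n + 137) + 6*n^3 + 50*n^2 - 166*n + 110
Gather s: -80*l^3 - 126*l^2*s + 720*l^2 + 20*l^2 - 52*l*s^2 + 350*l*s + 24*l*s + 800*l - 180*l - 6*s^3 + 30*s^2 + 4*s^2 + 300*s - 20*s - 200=-80*l^3 + 740*l^2 + 620*l - 6*s^3 + s^2*(34 - 52*l) + s*(-126*l^2 + 374*l + 280) - 200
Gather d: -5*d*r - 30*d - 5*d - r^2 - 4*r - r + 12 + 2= d*(-5*r - 35) - r^2 - 5*r + 14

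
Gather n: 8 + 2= 10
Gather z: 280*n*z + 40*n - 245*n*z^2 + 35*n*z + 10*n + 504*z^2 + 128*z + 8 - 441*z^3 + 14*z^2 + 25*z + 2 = 50*n - 441*z^3 + z^2*(518 - 245*n) + z*(315*n + 153) + 10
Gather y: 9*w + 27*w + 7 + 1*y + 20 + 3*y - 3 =36*w + 4*y + 24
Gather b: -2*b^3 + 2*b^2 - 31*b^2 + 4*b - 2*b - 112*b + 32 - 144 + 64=-2*b^3 - 29*b^2 - 110*b - 48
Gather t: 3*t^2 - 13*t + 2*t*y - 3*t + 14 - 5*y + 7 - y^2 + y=3*t^2 + t*(2*y - 16) - y^2 - 4*y + 21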